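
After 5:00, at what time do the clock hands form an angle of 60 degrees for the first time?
At t minutes past 5:00, the hour hand is at 30 x 5 + 0.5t degrees and the minute hand is at 6t degrees.
The smaller angle between them is 60 degrees when |30H - 5.5t| = 60 or |30H - 5.5t| = 300.
With H = 5, solve 30 x 5 - 5.5t = +/- target for each target:
  t = (30 x 5 - 60) / 5.5 = 16.36
  t = (30 x 5 + 60) / 5.5 = 38.18
  t = (30 x 5 - 300) / 5.5 = -27.27 (outside (0, 60))
  t = (30 x 5 + 300) / 5.5 = 81.82 (outside (0, 60))
Valid solutions in (0, 60): {16.36, 38.18} minutes.
The first occurrence is t = 16.36 minutes.
The hands form a 60-degree angle at 16.36 minutes past 5:00.

Final answer: 16.36 minutes past 5:00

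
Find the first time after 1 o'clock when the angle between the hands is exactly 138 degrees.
At t minutes past 1:00, the hour hand is at 30 x 1 + 0.5t degrees and the minute hand is at 6t degrees.
The smaller angle between them is 138 degrees when |30H - 5.5t| = 138 or |30H - 5.5t| = 222.
With H = 1, solve 30 x 1 - 5.5t = +/- target for each target:
  t = (30 x 1 - 138) / 5.5 = -19.64 (outside (0, 60))
  t = (30 x 1 + 138) / 5.5 = 30.55
  t = (30 x 1 - 222) / 5.5 = -34.91 (outside (0, 60))
  t = (30 x 1 + 222) / 5.5 = 45.82
Valid solutions in (0, 60): {30.55, 45.82} minutes.
The first occurrence is t = 30.55 minutes.
The hands form a 138-degree angle at 30.55 minutes past 1:00.

Final answer: 30.55 minutes past 1:00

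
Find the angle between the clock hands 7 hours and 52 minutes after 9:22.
First find the time 7 hours and 52 minutes after 9:22.
Total minutes: 9 x 60 + 22 + 7 x 60 + 52 = 1034.
1034 mod 720 = 314 minutes = 5:14.
Now compute the angle at 5:14:
Hour hand: 5 x 30 + 14 x 0.5 = 157 degrees
Minute hand: 14 x 6 = 84 degrees
Difference: |157 - 84| = 73 degrees
The angle is 73 degrees

Final answer: 73 degrees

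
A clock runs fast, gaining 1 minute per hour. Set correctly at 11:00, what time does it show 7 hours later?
For every 60 true minutes, the faulty clock advances 60 + 1 = 61 minutes.
True elapsed: 7 hours = 420 minutes.
Faulty clock advances: 420 x 61/60 = 427 minutes (drift: 7 minutes ahead).
Shown time: 11:00 + 427 minutes = 6:07.

Final answer: 6:07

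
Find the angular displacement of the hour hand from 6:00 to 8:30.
The hour hand moves 0.5 degrees per minute.
Time elapsed: 8:30 - 6:00 = 150 minutes
Angular displacement: 150 x 0.5 = 75 degrees

Final answer: 75 degrees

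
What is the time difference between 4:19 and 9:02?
From 4:19 to 9:02:
(9 x 60 + 2) - (4 x 60 + 19) = 542 - 259 = 283 minutes
= 4 hours and 43 minutes

Final answer: 4 hours and 43 minutes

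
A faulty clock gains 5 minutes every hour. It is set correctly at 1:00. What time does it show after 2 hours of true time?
For every 60 true minutes, the faulty clock advances 60 + 5 = 65 minutes.
True elapsed: 2 hours = 120 minutes.
Faulty clock advances: 120 x 65/60 = 130 minutes (drift: 10 minutes ahead).
Shown time: 1:00 + 130 minutes = 3:10.

Final answer: 3:10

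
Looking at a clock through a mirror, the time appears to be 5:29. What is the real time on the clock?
Reflection across the vertical (12-6) axis maps a hand at angle A degrees to (360 - A) degrees, which sends a reading of T minutes past 12:00 to (720 - T) minutes past 12:00.
Mirror reads 5:29 = 329 minutes past 12:00.
Actual time: (720 - 329) mod 720 = 391 minutes = 6:31.

Final answer: 6:31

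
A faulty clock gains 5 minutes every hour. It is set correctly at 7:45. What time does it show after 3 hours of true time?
For every 60 true minutes, the faulty clock advances 60 + 5 = 65 minutes.
True elapsed: 3 hours = 180 minutes.
Faulty clock advances: 180 x 65/60 = 195 minutes (drift: 15 minutes ahead).
Shown time: 7:45 + 195 minutes = 11:00.

Final answer: 11:00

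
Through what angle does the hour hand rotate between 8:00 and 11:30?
The hour hand moves 0.5 degrees per minute.
Time elapsed: 11:30 - 8:00 = 210 minutes
Angular displacement: 210 x 0.5 = 105 degrees

Final answer: 105 degrees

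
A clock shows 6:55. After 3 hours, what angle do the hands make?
First find the time 3 hours after 6:55.
Total minutes: 6 x 60 + 55 + 3 x 60 + 0 = 595.
595 mod 720 = 595 minutes = 9:55.
Now compute the angle at 9:55:
Hour hand: 9 x 30 + 55 x 0.5 = 297.5 degrees
Minute hand: 55 x 6 = 330 degrees
Difference: |297.5 - 330| = 32.5 degrees
The angle is 32.5 degrees

Final answer: 32.5 degrees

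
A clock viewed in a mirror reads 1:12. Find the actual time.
Reflection across the vertical (12-6) axis maps a hand at angle A degrees to (360 - A) degrees, which sends a reading of T minutes past 12:00 to (720 - T) minutes past 12:00.
Mirror reads 1:12 = 72 minutes past 12:00.
Actual time: (720 - 72) mod 720 = 648 minutes = 10:48.

Final answer: 10:48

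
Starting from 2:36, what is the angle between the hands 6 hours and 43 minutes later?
First find the time 6 hours and 43 minutes after 2:36.
Total minutes: 2 x 60 + 36 + 6 x 60 + 43 = 559.
559 mod 720 = 559 minutes = 9:19.
Now compute the angle at 9:19:
Hour hand: 9 x 30 + 19 x 0.5 = 279.5 degrees
Minute hand: 19 x 6 = 114 degrees
Difference: |279.5 - 114| = 165.5 degrees
The angle is 165.5 degrees

Final answer: 165.5 degrees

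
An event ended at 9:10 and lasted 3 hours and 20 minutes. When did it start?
Starting time: 9:10 = 550 total minutes past 12:00
Subtracting: 3 hours and 20 minutes = 200 minutes
550 - 200 = 350 minutes
= 5 hours and 50 minutes past 12:00 = 5:50

Final answer: 5:50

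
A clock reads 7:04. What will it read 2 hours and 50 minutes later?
Starting time: 7:04
Adding 50 minutes to 4 minutes: 4 + 50 = 54 minutes
Adding 2 hours: 7 + 2 = 9
Final time: 9:54

Final answer: 9:54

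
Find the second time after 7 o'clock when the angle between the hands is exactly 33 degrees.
At t minutes past 7:00, the hour hand is at 30 x 7 + 0.5t degrees and the minute hand is at 6t degrees.
The smaller angle between them is 33 degrees when |30H - 5.5t| = 33 or |30H - 5.5t| = 327.
With H = 7, solve 30 x 7 - 5.5t = +/- target for each target:
  t = (30 x 7 - 33) / 5.5 = 32.18
  t = (30 x 7 + 33) / 5.5 = 44.18
  t = (30 x 7 - 327) / 5.5 = -21.27 (outside (0, 60))
  t = (30 x 7 + 327) / 5.5 = 97.64 (outside (0, 60))
Valid solutions in (0, 60): {32.18, 44.18} minutes.
The second occurrence is t = 44.18 minutes.
The hands form a 33-degree angle at 44.18 minutes past 7:00.

Final answer: 44.18 minutes past 7:00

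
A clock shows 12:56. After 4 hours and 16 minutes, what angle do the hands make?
First find the time 4 hours and 16 minutes after 12:56.
Total minutes: 12 x 60 + 56 + 4 x 60 + 16 = 1032.
1032 mod 720 = 312 minutes = 5:12.
Now compute the angle at 5:12:
Hour hand: 5 x 30 + 12 x 0.5 = 156 degrees
Minute hand: 12 x 6 = 72 degrees
Difference: |156 - 72| = 84 degrees
The angle is 84 degrees

Final answer: 84 degrees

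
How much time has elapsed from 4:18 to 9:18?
From 4:18 to 9:18:
(9 x 60 + 18) - (4 x 60 + 18) = 558 - 258 = 300 minutes
= 5 hours

Final answer: 5 hours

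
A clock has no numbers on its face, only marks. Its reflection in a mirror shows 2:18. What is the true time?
Reflection across the vertical (12-6) axis maps a hand at angle A degrees to (360 - A) degrees, which sends a reading of T minutes past 12:00 to (720 - T) minutes past 12:00.
Mirror reads 2:18 = 138 minutes past 12:00.
Actual time: (720 - 138) mod 720 = 582 minutes = 9:42.

Final answer: 9:42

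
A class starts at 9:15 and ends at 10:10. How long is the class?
From 9:15 to 10:10:
(10 x 60 + 10) - (9 x 60 + 15) = 610 - 555 = 55 minutes
= 55 minutes

Final answer: 55 minutes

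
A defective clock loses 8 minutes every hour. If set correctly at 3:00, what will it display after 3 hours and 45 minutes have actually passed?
For every 60 true minutes, the faulty clock advances 60 - 8 = 52 minutes.
True elapsed: 3 hours and 45 minutes = 225 minutes.
Faulty clock advances: 225 x 52/60 = 195 minutes (drift: 30 minutes behind).
Shown time: 3:00 + 195 minutes = 6:15.

Final answer: 6:15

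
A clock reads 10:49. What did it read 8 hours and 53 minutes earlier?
Starting time: 10:49 = 649 total minutes past 12:00
Subtracting: 8 hours and 53 minutes = 533 minutes
649 - 533 = 116 minutes
= 1 hour and 56 minutes past 12:00 = 1:56

Final answer: 1:56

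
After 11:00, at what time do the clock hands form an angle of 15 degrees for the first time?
At t minutes past 11:00, the hour hand is at 30 x 11 + 0.5t degrees and the minute hand is at 6t degrees.
The smaller angle between them is 15 degrees when |30H - 5.5t| = 15 or |30H - 5.5t| = 345.
With H = 11, solve 30 x 11 - 5.5t = +/- target for each target:
  t = (30 x 11 - 15) / 5.5 = 57.27
  t = (30 x 11 + 15) / 5.5 = 62.73 (outside (0, 60))
  t = (30 x 11 - 345) / 5.5 = -2.73 (outside (0, 60))
  t = (30 x 11 + 345) / 5.5 = 122.73 (outside (0, 60))
Valid solutions in (0, 60): {57.27} minutes.
The first occurrence is t = 57.27 minutes.
The hands form a 15-degree angle at 57.27 minutes past 11:00.

Final answer: 57.27 minutes past 11:00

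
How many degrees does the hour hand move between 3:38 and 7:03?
The hour hand moves 0.5 degrees per minute.
Time elapsed: 7:03 - 3:38 = 205 minutes
Angular displacement: 205 x 0.5 = 102.5 degrees

Final answer: 102.5 degrees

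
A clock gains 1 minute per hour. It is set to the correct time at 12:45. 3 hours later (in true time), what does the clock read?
For every 60 true minutes, the faulty clock advances 60 + 1 = 61 minutes.
True elapsed: 3 hours = 180 minutes.
Faulty clock advances: 180 x 61/60 = 183 minutes (drift: 3 minutes ahead).
Shown time: 12:45 + 183 minutes = 3:48.

Final answer: 3:48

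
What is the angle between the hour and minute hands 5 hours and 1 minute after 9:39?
First find the time 5 hours and 1 minute after 9:39.
Total minutes: 9 x 60 + 39 + 5 x 60 + 1 = 880.
880 mod 720 = 160 minutes = 2:40.
Now compute the angle at 2:40:
Hour hand: 2 x 30 + 40 x 0.5 = 80 degrees
Minute hand: 40 x 6 = 240 degrees
Difference: |80 - 240| = 160 degrees
The angle is 160 degrees

Final answer: 160 degrees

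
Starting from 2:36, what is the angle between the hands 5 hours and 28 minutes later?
First find the time 5 hours and 28 minutes after 2:36.
Total minutes: 2 x 60 + 36 + 5 x 60 + 28 = 484.
484 mod 720 = 484 minutes = 8:04.
Now compute the angle at 8:04:
Hour hand: 8 x 30 + 4 x 0.5 = 242 degrees
Minute hand: 4 x 6 = 24 degrees
Difference: |242 - 24| = 218 degrees
Smaller angle: 360 - 218 = 142 degrees

Final answer: 142 degrees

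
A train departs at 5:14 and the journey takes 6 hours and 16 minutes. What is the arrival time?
Starting time: 5:14
Adding 16 minutes to 14 minutes: 14 + 16 = 30 minutes
Adding 6 hours: 5 + 6 = 11
Final time: 11:30

Final answer: 11:30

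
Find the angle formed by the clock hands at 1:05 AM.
Hour hand position: 1 x 30 + 5 x 0.5 = 32.5 degrees
Minute hand position: 5 x 6 = 30 degrees
Difference: |32.5 - 30| = 2.5 degrees
The angle between the hands is 2.5 degrees

Final answer: 2.5 degrees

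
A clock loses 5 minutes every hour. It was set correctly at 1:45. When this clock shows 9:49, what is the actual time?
For every 60 true minutes, the faulty clock advances 55 minutes, so 1 faulty-clock minute corresponds to 60/55 true minutes.
From 1:45 to 9:49 on the faulty dial is 484 minutes.
True elapsed: 484 x 60/55 = 528 minutes = 8 hours and 48 minutes.
True time: 1:45 + 8 hours and 48 minutes = 10:33.

Final answer: 10:33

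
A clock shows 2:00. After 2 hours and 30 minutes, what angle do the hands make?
First find the time 2 hours and 30 minutes after 2:00.
Total minutes: 2 x 60 + 0 + 2 x 60 + 30 = 270.
270 mod 720 = 270 minutes = 4:30.
Now compute the angle at 4:30:
Hour hand: 4 x 30 + 30 x 0.5 = 135 degrees
Minute hand: 30 x 6 = 180 degrees
Difference: |135 - 180| = 45 degrees
The angle is 45 degrees

Final answer: 45 degrees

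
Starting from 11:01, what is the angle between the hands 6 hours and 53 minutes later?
First find the time 6 hours and 53 minutes after 11:01.
Total minutes: 11 x 60 + 1 + 6 x 60 + 53 = 1074.
1074 mod 720 = 354 minutes = 5:54.
Now compute the angle at 5:54:
Hour hand: 5 x 30 + 54 x 0.5 = 177 degrees
Minute hand: 54 x 6 = 324 degrees
Difference: |177 - 324| = 147 degrees
The angle is 147 degrees

Final answer: 147 degrees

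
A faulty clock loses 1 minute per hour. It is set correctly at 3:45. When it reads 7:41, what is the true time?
For every 60 true minutes, the faulty clock advances 59 minutes, so 1 faulty-clock minute corresponds to 60/59 true minutes.
From 3:45 to 7:41 on the faulty dial is 236 minutes.
True elapsed: 236 x 60/59 = 240 minutes = 4 hours.
True time: 3:45 + 4 hours = 7:45.

Final answer: 7:45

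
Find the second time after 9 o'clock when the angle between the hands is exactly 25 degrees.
At t minutes past 9:00, the hour hand is at 30 x 9 + 0.5t degrees and the minute hand is at 6t degrees.
The smaller angle between them is 25 degrees when |30H - 5.5t| = 25 or |30H - 5.5t| = 335.
With H = 9, solve 30 x 9 - 5.5t = +/- target for each target:
  t = (30 x 9 - 25) / 5.5 = 44.55
  t = (30 x 9 + 25) / 5.5 = 53.64
  t = (30 x 9 - 335) / 5.5 = -11.82 (outside (0, 60))
  t = (30 x 9 + 335) / 5.5 = 110 (outside (0, 60))
Valid solutions in (0, 60): {44.55, 53.64} minutes.
The second occurrence is t = 53.64 minutes.
The hands form a 25-degree angle at 53.64 minutes past 9:00.

Final answer: 53.64 minutes past 9:00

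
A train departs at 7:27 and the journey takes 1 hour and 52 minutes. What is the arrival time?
Starting time: 7:27
Adding 52 minutes to 27 minutes: 27 + 52 = 79 minutes = 1 hour and 19 minutes
Adding 1 hour: 7 + 1 + 1 (carry) = 9
Final time: 9:19

Final answer: 9:19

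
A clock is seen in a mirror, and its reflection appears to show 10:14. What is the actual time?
Reflection across the vertical (12-6) axis maps a hand at angle A degrees to (360 - A) degrees, which sends a reading of T minutes past 12:00 to (720 - T) minutes past 12:00.
Mirror reads 10:14 = 614 minutes past 12:00.
Actual time: (720 - 614) mod 720 = 106 minutes = 1:46.

Final answer: 1:46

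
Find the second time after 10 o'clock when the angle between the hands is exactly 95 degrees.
At t minutes past 10:00, the hour hand is at 30 x 10 + 0.5t degrees and the minute hand is at 6t degrees.
The smaller angle between them is 95 degrees when |30H - 5.5t| = 95 or |30H - 5.5t| = 265.
With H = 10, solve 30 x 10 - 5.5t = +/- target for each target:
  t = (30 x 10 - 95) / 5.5 = 37.27
  t = (30 x 10 + 95) / 5.5 = 71.82 (outside (0, 60))
  t = (30 x 10 - 265) / 5.5 = 6.36
  t = (30 x 10 + 265) / 5.5 = 102.73 (outside (0, 60))
Valid solutions in (0, 60): {6.36, 37.27} minutes.
The second occurrence is t = 37.27 minutes.
The hands form a 95-degree angle at 37.27 minutes past 10:00.

Final answer: 37.27 minutes past 10:00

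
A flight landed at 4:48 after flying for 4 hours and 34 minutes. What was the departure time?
Starting time: 4:48 = 288 total minutes past 12:00
Subtracting: 4 hours and 34 minutes = 274 minutes
288 - 274 = 14 minutes
= 14 minutes past 12:00 = 12:14

Final answer: 12:14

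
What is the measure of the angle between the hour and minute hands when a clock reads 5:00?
Hour hand position: 5 x 30 + 0 x 0.5 = 150 degrees
Minute hand position: 0 x 6 = 0 degrees
Difference: |150 - 0| = 150 degrees
The angle between the hands is 150 degrees

Final answer: 150 degrees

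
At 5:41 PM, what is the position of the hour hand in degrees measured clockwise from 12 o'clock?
The hour hand moves 30 degrees per hour and 0.5 degrees per minute.
At 5:41: (5) x 30 + 41 x 0.5 = 150 + 20.5 = 170.5 degrees

Final answer: 170.5 degrees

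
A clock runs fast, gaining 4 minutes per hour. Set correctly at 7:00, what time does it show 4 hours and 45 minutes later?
For every 60 true minutes, the faulty clock advances 60 + 4 = 64 minutes.
True elapsed: 4 hours and 45 minutes = 285 minutes.
Faulty clock advances: 285 x 64/60 = 304 minutes (drift: 19 minutes ahead).
Shown time: 7:00 + 304 minutes = 12:04.

Final answer: 12:04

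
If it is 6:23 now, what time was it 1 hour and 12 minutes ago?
Starting time: 6:23 = 383 total minutes past 12:00
Subtracting: 1 hour and 12 minutes = 72 minutes
383 - 72 = 311 minutes
= 5 hours and 11 minutes past 12:00 = 5:11

Final answer: 5:11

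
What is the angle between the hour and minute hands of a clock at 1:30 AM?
Hour hand position: 1 x 30 + 30 x 0.5 = 45 degrees
Minute hand position: 30 x 6 = 180 degrees
Difference: |45 - 180| = 135 degrees
The angle between the hands is 135 degrees

Final answer: 135 degrees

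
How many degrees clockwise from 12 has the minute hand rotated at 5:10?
The minute hand moves 6 degrees per minute.
At 5:10: 10 x 6 = 60 degrees

Final answer: 60 degrees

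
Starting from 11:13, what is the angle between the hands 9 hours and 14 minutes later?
First find the time 9 hours and 14 minutes after 11:13.
Total minutes: 11 x 60 + 13 + 9 x 60 + 14 = 1227.
1227 mod 720 = 507 minutes = 8:27.
Now compute the angle at 8:27:
Hour hand: 8 x 30 + 27 x 0.5 = 253.5 degrees
Minute hand: 27 x 6 = 162 degrees
Difference: |253.5 - 162| = 91.5 degrees
The angle is 91.5 degrees

Final answer: 91.5 degrees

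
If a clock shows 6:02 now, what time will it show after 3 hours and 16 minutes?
Starting time: 6:02
Adding 16 minutes to 2 minutes: 2 + 16 = 18 minutes
Adding 3 hours: 6 + 3 = 9
Final time: 9:18

Final answer: 9:18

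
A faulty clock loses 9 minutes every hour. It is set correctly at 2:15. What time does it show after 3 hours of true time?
For every 60 true minutes, the faulty clock advances 60 - 9 = 51 minutes.
True elapsed: 3 hours = 180 minutes.
Faulty clock advances: 180 x 51/60 = 153 minutes (drift: 27 minutes behind).
Shown time: 2:15 + 153 minutes = 4:48.

Final answer: 4:48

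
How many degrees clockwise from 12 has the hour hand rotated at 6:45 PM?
The hour hand moves 30 degrees per hour and 0.5 degrees per minute.
At 6:45: (6) x 30 + 45 x 0.5 = 180 + 22.5 = 202.5 degrees

Final answer: 202.5 degrees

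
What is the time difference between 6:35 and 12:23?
From 6:35 to 12:23:
(12 x 60 + 23) - (6 x 60 + 35) = 743 - 395 = 348 minutes
= 5 hours and 48 minutes

Final answer: 5 hours and 48 minutes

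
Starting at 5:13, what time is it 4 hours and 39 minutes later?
Starting time: 5:13
Adding 39 minutes to 13 minutes: 13 + 39 = 52 minutes
Adding 4 hours: 5 + 4 = 9
Final time: 9:52

Final answer: 9:52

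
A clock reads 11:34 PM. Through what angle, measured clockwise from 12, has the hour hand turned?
The hour hand moves 30 degrees per hour and 0.5 degrees per minute.
At 11:34: (11) x 30 + 34 x 0.5 = 330 + 17 = 347 degrees

Final answer: 347 degrees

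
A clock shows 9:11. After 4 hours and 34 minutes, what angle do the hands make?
First find the time 4 hours and 34 minutes after 9:11.
Total minutes: 9 x 60 + 11 + 4 x 60 + 34 = 825.
825 mod 720 = 105 minutes = 1:45.
Now compute the angle at 1:45:
Hour hand: 1 x 30 + 45 x 0.5 = 52.5 degrees
Minute hand: 45 x 6 = 270 degrees
Difference: |52.5 - 270| = 217.5 degrees
Smaller angle: 360 - 217.5 = 142.5 degrees

Final answer: 142.5 degrees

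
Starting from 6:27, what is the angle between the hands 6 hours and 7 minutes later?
First find the time 6 hours and 7 minutes after 6:27.
Total minutes: 6 x 60 + 27 + 6 x 60 + 7 = 754.
754 mod 720 = 34 minutes = 12:34.
Now compute the angle at 12:34:
Hour hand: 0 x 30 + 34 x 0.5 = 17 degrees
Minute hand: 34 x 6 = 204 degrees
Difference: |17 - 204| = 187 degrees
Smaller angle: 360 - 187 = 173 degrees

Final answer: 173 degrees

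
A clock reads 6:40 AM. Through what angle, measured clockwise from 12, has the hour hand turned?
The hour hand moves 30 degrees per hour and 0.5 degrees per minute.
At 6:40: (6) x 30 + 40 x 0.5 = 180 + 20 = 200 degrees

Final answer: 200 degrees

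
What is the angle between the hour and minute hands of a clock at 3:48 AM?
Hour hand position: 3 x 30 + 48 x 0.5 = 114 degrees
Minute hand position: 48 x 6 = 288 degrees
Difference: |114 - 288| = 174 degrees
The angle between the hands is 174 degrees

Final answer: 174 degrees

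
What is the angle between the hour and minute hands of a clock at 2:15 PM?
Hour hand position: 2 x 30 + 15 x 0.5 = 67.5 degrees
Minute hand position: 15 x 6 = 90 degrees
Difference: |67.5 - 90| = 22.5 degrees
The angle between the hands is 22.5 degrees

Final answer: 22.5 degrees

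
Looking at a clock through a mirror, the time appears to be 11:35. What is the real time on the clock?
Reflection across the vertical (12-6) axis maps a hand at angle A degrees to (360 - A) degrees, which sends a reading of T minutes past 12:00 to (720 - T) minutes past 12:00.
Mirror reads 11:35 = 695 minutes past 12:00.
Actual time: (720 - 695) mod 720 = 25 minutes = 12:25.

Final answer: 12:25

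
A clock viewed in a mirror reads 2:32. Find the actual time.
Reflection across the vertical (12-6) axis maps a hand at angle A degrees to (360 - A) degrees, which sends a reading of T minutes past 12:00 to (720 - T) minutes past 12:00.
Mirror reads 2:32 = 152 minutes past 12:00.
Actual time: (720 - 152) mod 720 = 568 minutes = 9:28.

Final answer: 9:28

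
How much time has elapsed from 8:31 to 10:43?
From 8:31 to 10:43:
(10 x 60 + 43) - (8 x 60 + 31) = 643 - 511 = 132 minutes
= 2 hours and 12 minutes

Final answer: 2 hours and 12 minutes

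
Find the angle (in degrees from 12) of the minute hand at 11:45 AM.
The minute hand moves 6 degrees per minute.
At 11:45: 45 x 6 = 270 degrees

Final answer: 270 degrees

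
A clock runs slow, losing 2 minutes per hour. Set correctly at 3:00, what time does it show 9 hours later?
For every 60 true minutes, the faulty clock advances 60 - 2 = 58 minutes.
True elapsed: 9 hours = 540 minutes.
Faulty clock advances: 540 x 58/60 = 522 minutes (drift: 18 minutes behind).
Shown time: 3:00 + 522 minutes = 11:42.

Final answer: 11:42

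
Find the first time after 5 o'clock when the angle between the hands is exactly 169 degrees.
At t minutes past 5:00, the hour hand is at 30 x 5 + 0.5t degrees and the minute hand is at 6t degrees.
The smaller angle between them is 169 degrees when |30H - 5.5t| = 169 or |30H - 5.5t| = 191.
With H = 5, solve 30 x 5 - 5.5t = +/- target for each target:
  t = (30 x 5 - 169) / 5.5 = -3.45 (outside (0, 60))
  t = (30 x 5 + 169) / 5.5 = 58
  t = (30 x 5 - 191) / 5.5 = -7.45 (outside (0, 60))
  t = (30 x 5 + 191) / 5.5 = 62 (outside (0, 60))
Valid solutions in (0, 60): {58} minutes.
The first occurrence is t = 58 minutes.
The hands form a 169-degree angle at 58 minutes past 5:00.

Final answer: 58 minutes past 5:00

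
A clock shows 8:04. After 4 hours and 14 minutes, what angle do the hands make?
First find the time 4 hours and 14 minutes after 8:04.
Total minutes: 8 x 60 + 4 + 4 x 60 + 14 = 738.
738 mod 720 = 18 minutes = 12:18.
Now compute the angle at 12:18:
Hour hand: 0 x 30 + 18 x 0.5 = 9 degrees
Minute hand: 18 x 6 = 108 degrees
Difference: |9 - 108| = 99 degrees
The angle is 99 degrees

Final answer: 99 degrees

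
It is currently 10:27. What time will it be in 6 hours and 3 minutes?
Starting time: 10:27
Adding 3 minutes to 27 minutes: 27 + 3 = 30 minutes
Adding 6 hours: 10 + 6 = 16 - 12 = 4
Final time: 4:30

Final answer: 4:30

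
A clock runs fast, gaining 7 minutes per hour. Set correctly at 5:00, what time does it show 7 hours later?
For every 60 true minutes, the faulty clock advances 60 + 7 = 67 minutes.
True elapsed: 7 hours = 420 minutes.
Faulty clock advances: 420 x 67/60 = 469 minutes (drift: 49 minutes ahead).
Shown time: 5:00 + 469 minutes = 12:49.

Final answer: 12:49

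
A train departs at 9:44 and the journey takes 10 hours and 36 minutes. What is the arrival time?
Starting time: 9:44
Adding 36 minutes to 44 minutes: 44 + 36 = 80 minutes = 1 hour and 20 minutes
Adding 10 hours: 9 + 10 + 1 (carry) = 20 - 12 = 8
Final time: 8:20

Final answer: 8:20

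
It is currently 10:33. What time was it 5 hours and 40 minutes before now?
Starting time: 10:33 = 633 total minutes past 12:00
Subtracting: 5 hours and 40 minutes = 340 minutes
633 - 340 = 293 minutes
= 4 hours and 53 minutes past 12:00 = 4:53

Final answer: 4:53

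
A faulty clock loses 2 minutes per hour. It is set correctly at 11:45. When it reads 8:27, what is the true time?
For every 60 true minutes, the faulty clock advances 58 minutes, so 1 faulty-clock minute corresponds to 60/58 true minutes.
From 11:45 to 8:27 on the faulty dial is 522 minutes.
True elapsed: 522 x 60/58 = 540 minutes = 9 hours.
True time: 11:45 + 9 hours = 8:45.

Final answer: 8:45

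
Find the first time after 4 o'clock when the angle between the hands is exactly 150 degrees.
At t minutes past 4:00, the hour hand is at 30 x 4 + 0.5t degrees and the minute hand is at 6t degrees.
The smaller angle between them is 150 degrees when |30H - 5.5t| = 150 or |30H - 5.5t| = 210.
With H = 4, solve 30 x 4 - 5.5t = +/- target for each target:
  t = (30 x 4 - 150) / 5.5 = -5.45 (outside (0, 60))
  t = (30 x 4 + 150) / 5.5 = 49.09
  t = (30 x 4 - 210) / 5.5 = -16.36 (outside (0, 60))
  t = (30 x 4 + 210) / 5.5 = 60 (outside (0, 60))
Valid solutions in (0, 60): {49.09} minutes.
The first occurrence is t = 49.09 minutes.
The hands form a 150-degree angle at 49.09 minutes past 4:00.

Final answer: 49.09 minutes past 4:00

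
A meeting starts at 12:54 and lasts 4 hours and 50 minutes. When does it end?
Starting time: 12:54
Adding 50 minutes to 54 minutes: 54 + 50 = 104 minutes = 1 hour and 44 minutes
Adding 4 hours: 12 + 4 + 1 (carry) = 17 - 12 = 5
Final time: 5:44

Final answer: 5:44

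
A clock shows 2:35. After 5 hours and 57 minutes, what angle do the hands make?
First find the time 5 hours and 57 minutes after 2:35.
Total minutes: 2 x 60 + 35 + 5 x 60 + 57 = 512.
512 mod 720 = 512 minutes = 8:32.
Now compute the angle at 8:32:
Hour hand: 8 x 30 + 32 x 0.5 = 256 degrees
Minute hand: 32 x 6 = 192 degrees
Difference: |256 - 192| = 64 degrees
The angle is 64 degrees

Final answer: 64 degrees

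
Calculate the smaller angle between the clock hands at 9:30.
Hour hand position: 9 x 30 + 30 x 0.5 = 285 degrees
Minute hand position: 30 x 6 = 180 degrees
Difference: |285 - 180| = 105 degrees
The angle between the hands is 105 degrees

Final answer: 105 degrees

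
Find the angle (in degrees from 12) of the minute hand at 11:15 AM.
The minute hand moves 6 degrees per minute.
At 11:15: 15 x 6 = 90 degrees

Final answer: 90 degrees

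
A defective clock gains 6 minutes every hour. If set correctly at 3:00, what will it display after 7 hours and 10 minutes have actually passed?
For every 60 true minutes, the faulty clock advances 60 + 6 = 66 minutes.
True elapsed: 7 hours and 10 minutes = 430 minutes.
Faulty clock advances: 430 x 66/60 = 473 minutes (drift: 43 minutes ahead).
Shown time: 3:00 + 473 minutes = 10:53.

Final answer: 10:53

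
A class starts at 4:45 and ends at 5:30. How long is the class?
From 4:45 to 5:30:
(5 x 60 + 30) - (4 x 60 + 45) = 330 - 285 = 45 minutes
= 45 minutes

Final answer: 45 minutes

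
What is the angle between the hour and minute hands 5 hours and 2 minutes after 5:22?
First find the time 5 hours and 2 minutes after 5:22.
Total minutes: 5 x 60 + 22 + 5 x 60 + 2 = 624.
624 mod 720 = 624 minutes = 10:24.
Now compute the angle at 10:24:
Hour hand: 10 x 30 + 24 x 0.5 = 312 degrees
Minute hand: 24 x 6 = 144 degrees
Difference: |312 - 144| = 168 degrees
The angle is 168 degrees

Final answer: 168 degrees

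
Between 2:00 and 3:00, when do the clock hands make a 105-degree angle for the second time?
At t minutes past 2:00, the hour hand is at 30 x 2 + 0.5t degrees and the minute hand is at 6t degrees.
The smaller angle between them is 105 degrees when |30H - 5.5t| = 105 or |30H - 5.5t| = 255.
With H = 2, solve 30 x 2 - 5.5t = +/- target for each target:
  t = (30 x 2 - 105) / 5.5 = -8.18 (outside (0, 60))
  t = (30 x 2 + 105) / 5.5 = 30
  t = (30 x 2 - 255) / 5.5 = -35.45 (outside (0, 60))
  t = (30 x 2 + 255) / 5.5 = 57.27
Valid solutions in (0, 60): {30, 57.27} minutes.
The second occurrence is t = 57.27 minutes.
The hands form a 105-degree angle at 57.27 minutes past 2:00.

Final answer: 57.27 minutes past 2:00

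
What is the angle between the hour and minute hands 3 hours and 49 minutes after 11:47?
First find the time 3 hours and 49 minutes after 11:47.
Total minutes: 11 x 60 + 47 + 3 x 60 + 49 = 936.
936 mod 720 = 216 minutes = 3:36.
Now compute the angle at 3:36:
Hour hand: 3 x 30 + 36 x 0.5 = 108 degrees
Minute hand: 36 x 6 = 216 degrees
Difference: |108 - 216| = 108 degrees
The angle is 108 degrees

Final answer: 108 degrees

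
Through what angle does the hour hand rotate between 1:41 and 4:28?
The hour hand moves 0.5 degrees per minute.
Time elapsed: 4:28 - 1:41 = 167 minutes
Angular displacement: 167 x 0.5 = 83.5 degrees

Final answer: 83.5 degrees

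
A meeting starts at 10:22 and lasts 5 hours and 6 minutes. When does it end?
Starting time: 10:22
Adding 6 minutes to 22 minutes: 22 + 6 = 28 minutes
Adding 5 hours: 10 + 5 = 15 - 12 = 3
Final time: 3:28

Final answer: 3:28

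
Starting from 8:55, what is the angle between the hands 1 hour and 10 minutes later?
First find the time 1 hour and 10 minutes after 8:55.
Total minutes: 8 x 60 + 55 + 1 x 60 + 10 = 605.
605 mod 720 = 605 minutes = 10:05.
Now compute the angle at 10:05:
Hour hand: 10 x 30 + 5 x 0.5 = 302.5 degrees
Minute hand: 5 x 6 = 30 degrees
Difference: |302.5 - 30| = 272.5 degrees
Smaller angle: 360 - 272.5 = 87.5 degrees

Final answer: 87.5 degrees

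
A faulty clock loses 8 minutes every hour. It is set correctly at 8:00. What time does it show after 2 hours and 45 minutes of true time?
For every 60 true minutes, the faulty clock advances 60 - 8 = 52 minutes.
True elapsed: 2 hours and 45 minutes = 165 minutes.
Faulty clock advances: 165 x 52/60 = 143 minutes (drift: 22 minutes behind).
Shown time: 8:00 + 143 minutes = 10:23.

Final answer: 10:23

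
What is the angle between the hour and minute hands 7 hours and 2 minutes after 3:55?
First find the time 7 hours and 2 minutes after 3:55.
Total minutes: 3 x 60 + 55 + 7 x 60 + 2 = 657.
657 mod 720 = 657 minutes = 10:57.
Now compute the angle at 10:57:
Hour hand: 10 x 30 + 57 x 0.5 = 328.5 degrees
Minute hand: 57 x 6 = 342 degrees
Difference: |328.5 - 342| = 13.5 degrees
The angle is 13.5 degrees

Final answer: 13.5 degrees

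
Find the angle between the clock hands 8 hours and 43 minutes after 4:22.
First find the time 8 hours and 43 minutes after 4:22.
Total minutes: 4 x 60 + 22 + 8 x 60 + 43 = 785.
785 mod 720 = 65 minutes = 1:05.
Now compute the angle at 1:05:
Hour hand: 1 x 30 + 5 x 0.5 = 32.5 degrees
Minute hand: 5 x 6 = 30 degrees
Difference: |32.5 - 30| = 2.5 degrees
The angle is 2.5 degrees

Final answer: 2.5 degrees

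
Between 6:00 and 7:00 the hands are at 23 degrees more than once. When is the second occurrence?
At t minutes past 6:00, the hour hand is at 30 x 6 + 0.5t degrees and the minute hand is at 6t degrees.
The smaller angle between them is 23 degrees when |30H - 5.5t| = 23 or |30H - 5.5t| = 337.
With H = 6, solve 30 x 6 - 5.5t = +/- target for each target:
  t = (30 x 6 - 23) / 5.5 = 28.55
  t = (30 x 6 + 23) / 5.5 = 36.91
  t = (30 x 6 - 337) / 5.5 = -28.55 (outside (0, 60))
  t = (30 x 6 + 337) / 5.5 = 94 (outside (0, 60))
Valid solutions in (0, 60): {28.55, 36.91} minutes.
The second occurrence is t = 36.91 minutes.
The hands form a 23-degree angle at 36.91 minutes past 6:00.

Final answer: 36.91 minutes past 6:00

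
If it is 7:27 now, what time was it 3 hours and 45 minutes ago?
Starting time: 7:27 = 447 total minutes past 12:00
Subtracting: 3 hours and 45 minutes = 225 minutes
447 - 225 = 222 minutes
= 3 hours and 42 minutes past 12:00 = 3:42

Final answer: 3:42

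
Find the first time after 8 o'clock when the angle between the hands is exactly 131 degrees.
At t minutes past 8:00, the hour hand is at 30 x 8 + 0.5t degrees and the minute hand is at 6t degrees.
The smaller angle between them is 131 degrees when |30H - 5.5t| = 131 or |30H - 5.5t| = 229.
With H = 8, solve 30 x 8 - 5.5t = +/- target for each target:
  t = (30 x 8 - 131) / 5.5 = 19.82
  t = (30 x 8 + 131) / 5.5 = 67.45 (outside (0, 60))
  t = (30 x 8 - 229) / 5.5 = 2
  t = (30 x 8 + 229) / 5.5 = 85.27 (outside (0, 60))
Valid solutions in (0, 60): {2, 19.82} minutes.
The first occurrence is t = 2 minutes.
The hands form a 131-degree angle at 2 minutes past 8:00.

Final answer: 2 minutes past 8:00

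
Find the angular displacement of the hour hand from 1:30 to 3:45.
The hour hand moves 0.5 degrees per minute.
Time elapsed: 3:45 - 1:30 = 135 minutes
Angular displacement: 135 x 0.5 = 67.5 degrees

Final answer: 67.5 degrees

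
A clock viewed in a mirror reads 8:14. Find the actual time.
Reflection across the vertical (12-6) axis maps a hand at angle A degrees to (360 - A) degrees, which sends a reading of T minutes past 12:00 to (720 - T) minutes past 12:00.
Mirror reads 8:14 = 494 minutes past 12:00.
Actual time: (720 - 494) mod 720 = 226 minutes = 3:46.

Final answer: 3:46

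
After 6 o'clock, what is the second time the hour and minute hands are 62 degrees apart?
At t minutes past 6:00, the hour hand is at 30 x 6 + 0.5t degrees and the minute hand is at 6t degrees.
The smaller angle between them is 62 degrees when |30H - 5.5t| = 62 or |30H - 5.5t| = 298.
With H = 6, solve 30 x 6 - 5.5t = +/- target for each target:
  t = (30 x 6 - 62) / 5.5 = 21.45
  t = (30 x 6 + 62) / 5.5 = 44
  t = (30 x 6 - 298) / 5.5 = -21.45 (outside (0, 60))
  t = (30 x 6 + 298) / 5.5 = 86.91 (outside (0, 60))
Valid solutions in (0, 60): {21.45, 44} minutes.
The second occurrence is t = 44 minutes.
The hands form a 62-degree angle at 44 minutes past 6:00.

Final answer: 44 minutes past 6:00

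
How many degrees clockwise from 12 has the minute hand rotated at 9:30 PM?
The minute hand moves 6 degrees per minute.
At 9:30: 30 x 6 = 180 degrees

Final answer: 180 degrees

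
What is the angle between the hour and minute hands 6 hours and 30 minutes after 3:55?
First find the time 6 hours and 30 minutes after 3:55.
Total minutes: 3 x 60 + 55 + 6 x 60 + 30 = 625.
625 mod 720 = 625 minutes = 10:25.
Now compute the angle at 10:25:
Hour hand: 10 x 30 + 25 x 0.5 = 312.5 degrees
Minute hand: 25 x 6 = 150 degrees
Difference: |312.5 - 150| = 162.5 degrees
The angle is 162.5 degrees

Final answer: 162.5 degrees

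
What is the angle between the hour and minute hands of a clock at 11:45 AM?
Hour hand position: 11 x 30 + 45 x 0.5 = 352.5 degrees
Minute hand position: 45 x 6 = 270 degrees
Difference: |352.5 - 270| = 82.5 degrees
The angle between the hands is 82.5 degrees

Final answer: 82.5 degrees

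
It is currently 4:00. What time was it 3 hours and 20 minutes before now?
Starting time: 4:00 = 240 total minutes past 12:00
Subtracting: 3 hours and 20 minutes = 200 minutes
240 - 200 = 40 minutes
= 40 minutes past 12:00 = 12:40

Final answer: 12:40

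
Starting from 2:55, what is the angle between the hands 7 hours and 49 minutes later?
First find the time 7 hours and 49 minutes after 2:55.
Total minutes: 2 x 60 + 55 + 7 x 60 + 49 = 644.
644 mod 720 = 644 minutes = 10:44.
Now compute the angle at 10:44:
Hour hand: 10 x 30 + 44 x 0.5 = 322 degrees
Minute hand: 44 x 6 = 264 degrees
Difference: |322 - 264| = 58 degrees
The angle is 58 degrees

Final answer: 58 degrees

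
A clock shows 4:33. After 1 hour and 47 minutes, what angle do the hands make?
First find the time 1 hour and 47 minutes after 4:33.
Total minutes: 4 x 60 + 33 + 1 x 60 + 47 = 380.
380 mod 720 = 380 minutes = 6:20.
Now compute the angle at 6:20:
Hour hand: 6 x 30 + 20 x 0.5 = 190 degrees
Minute hand: 20 x 6 = 120 degrees
Difference: |190 - 120| = 70 degrees
The angle is 70 degrees

Final answer: 70 degrees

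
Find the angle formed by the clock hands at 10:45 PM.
Hour hand position: 10 x 30 + 45 x 0.5 = 322.5 degrees
Minute hand position: 45 x 6 = 270 degrees
Difference: |322.5 - 270| = 52.5 degrees
The angle between the hands is 52.5 degrees

Final answer: 52.5 degrees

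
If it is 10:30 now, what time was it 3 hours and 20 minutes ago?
Starting time: 10:30 = 630 total minutes past 12:00
Subtracting: 3 hours and 20 minutes = 200 minutes
630 - 200 = 430 minutes
= 7 hours and 10 minutes past 12:00 = 7:10

Final answer: 7:10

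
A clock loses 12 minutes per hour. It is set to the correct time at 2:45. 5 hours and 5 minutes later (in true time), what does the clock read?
For every 60 true minutes, the faulty clock advances 60 - 12 = 48 minutes.
True elapsed: 5 hours and 5 minutes = 305 minutes.
Faulty clock advances: 305 x 48/60 = 244 minutes (drift: 61 minutes behind).
Shown time: 2:45 + 244 minutes = 6:49.

Final answer: 6:49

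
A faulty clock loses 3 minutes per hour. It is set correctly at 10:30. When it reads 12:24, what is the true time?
For every 60 true minutes, the faulty clock advances 57 minutes, so 1 faulty-clock minute corresponds to 60/57 true minutes.
From 10:30 to 12:24 on the faulty dial is 114 minutes.
True elapsed: 114 x 60/57 = 120 minutes = 2 hours.
True time: 10:30 + 2 hours = 12:30.

Final answer: 12:30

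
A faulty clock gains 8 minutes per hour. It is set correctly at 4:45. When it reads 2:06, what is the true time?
For every 60 true minutes, the faulty clock advances 68 minutes, so 1 faulty-clock minute corresponds to 60/68 true minutes.
From 4:45 to 2:06 on the faulty dial is 561 minutes.
True elapsed: 561 x 60/68 = 495 minutes = 8 hours and 15 minutes.
True time: 4:45 + 8 hours and 15 minutes = 1:00.

Final answer: 1:00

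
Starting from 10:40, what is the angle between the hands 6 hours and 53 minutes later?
First find the time 6 hours and 53 minutes after 10:40.
Total minutes: 10 x 60 + 40 + 6 x 60 + 53 = 1053.
1053 mod 720 = 333 minutes = 5:33.
Now compute the angle at 5:33:
Hour hand: 5 x 30 + 33 x 0.5 = 166.5 degrees
Minute hand: 33 x 6 = 198 degrees
Difference: |166.5 - 198| = 31.5 degrees
The angle is 31.5 degrees

Final answer: 31.5 degrees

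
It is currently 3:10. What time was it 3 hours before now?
Starting time: 3:10 = 190 total minutes past 12:00
Subtracting: 3 hours = 180 minutes
190 - 180 = 10 minutes
= 10 minutes past 12:00 = 12:10

Final answer: 12:10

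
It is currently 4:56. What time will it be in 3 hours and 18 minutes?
Starting time: 4:56
Adding 18 minutes to 56 minutes: 56 + 18 = 74 minutes = 1 hour and 14 minutes
Adding 3 hours: 4 + 3 + 1 (carry) = 8
Final time: 8:14

Final answer: 8:14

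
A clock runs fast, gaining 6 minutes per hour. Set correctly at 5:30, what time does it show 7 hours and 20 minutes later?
For every 60 true minutes, the faulty clock advances 60 + 6 = 66 minutes.
True elapsed: 7 hours and 20 minutes = 440 minutes.
Faulty clock advances: 440 x 66/60 = 484 minutes (drift: 44 minutes ahead).
Shown time: 5:30 + 484 minutes = 1:34.

Final answer: 1:34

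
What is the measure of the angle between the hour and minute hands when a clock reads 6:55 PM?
Hour hand position: 6 x 30 + 55 x 0.5 = 207.5 degrees
Minute hand position: 55 x 6 = 330 degrees
Difference: |207.5 - 330| = 122.5 degrees
The angle between the hands is 122.5 degrees

Final answer: 122.5 degrees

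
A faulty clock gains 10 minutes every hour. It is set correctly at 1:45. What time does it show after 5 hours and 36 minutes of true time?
For every 60 true minutes, the faulty clock advances 60 + 10 = 70 minutes.
True elapsed: 5 hours and 36 minutes = 336 minutes.
Faulty clock advances: 336 x 70/60 = 392 minutes (drift: 56 minutes ahead).
Shown time: 1:45 + 392 minutes = 8:17.

Final answer: 8:17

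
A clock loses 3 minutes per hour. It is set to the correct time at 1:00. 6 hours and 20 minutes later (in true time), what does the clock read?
For every 60 true minutes, the faulty clock advances 60 - 3 = 57 minutes.
True elapsed: 6 hours and 20 minutes = 380 minutes.
Faulty clock advances: 380 x 57/60 = 361 minutes (drift: 19 minutes behind).
Shown time: 1:00 + 361 minutes = 7:01.

Final answer: 7:01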